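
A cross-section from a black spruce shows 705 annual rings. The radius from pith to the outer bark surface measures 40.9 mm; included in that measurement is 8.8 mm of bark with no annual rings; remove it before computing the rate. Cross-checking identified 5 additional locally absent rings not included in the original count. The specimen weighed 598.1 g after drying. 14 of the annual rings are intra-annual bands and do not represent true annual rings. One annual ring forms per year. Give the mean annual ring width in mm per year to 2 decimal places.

Correcting the raw count gives 705 − 14 + 5 = 696 true annual rings.
The growth record spans 40.9 − 8.8 = 32.1 mm.
Extension rate ≈ 32.1 / 696 = 0.05 mm per year.

0.05 mm per year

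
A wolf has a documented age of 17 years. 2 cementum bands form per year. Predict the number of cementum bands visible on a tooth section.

17 years at 2 cementum bands per year gives 17 × 2 = 34 cementum bands.
So 34 cementum bands should be present.

34 cementum bands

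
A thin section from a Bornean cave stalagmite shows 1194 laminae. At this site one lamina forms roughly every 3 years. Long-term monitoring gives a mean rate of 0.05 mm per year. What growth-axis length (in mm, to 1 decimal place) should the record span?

1194 laminae at 3 years each span 1194 × 3 = 3582 years.
Length ≈ 0.05 × 3582 = 179.1 mm.

179.1 mm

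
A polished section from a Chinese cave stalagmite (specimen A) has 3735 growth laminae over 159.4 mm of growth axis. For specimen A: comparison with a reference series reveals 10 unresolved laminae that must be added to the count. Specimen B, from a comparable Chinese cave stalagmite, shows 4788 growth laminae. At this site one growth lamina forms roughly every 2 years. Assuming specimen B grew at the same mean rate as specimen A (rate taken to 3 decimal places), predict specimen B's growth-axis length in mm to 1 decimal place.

201.1 mm

Specimen A: adjusted count: 3735 + 10 = 3745 growth laminae.
Specimen A: 3745 growth laminae at 2 years each span 3745 × 2 = 7490 years.
A: Mean rate = 159.4 mm / 7490 years ≈ 0.021 mm/year.
Specimen B: at 2 years per growth lamina, 4788 × 2 = 9576 years. B's length ≈ 0.021 × 9576 = 201.1 mm.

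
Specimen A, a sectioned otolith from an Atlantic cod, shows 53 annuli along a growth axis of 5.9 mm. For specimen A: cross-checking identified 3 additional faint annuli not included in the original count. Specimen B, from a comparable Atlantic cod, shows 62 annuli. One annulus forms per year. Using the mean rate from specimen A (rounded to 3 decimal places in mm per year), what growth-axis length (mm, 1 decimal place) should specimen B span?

6.5 mm

Specimen A: after corrections the count is 53 + 3 = 56 annuli.
A: Extension rate ≈ 5.9 / 56 = 0.105 mm per year.
B's length ≈ 0.105 × 62 = 6.5 mm.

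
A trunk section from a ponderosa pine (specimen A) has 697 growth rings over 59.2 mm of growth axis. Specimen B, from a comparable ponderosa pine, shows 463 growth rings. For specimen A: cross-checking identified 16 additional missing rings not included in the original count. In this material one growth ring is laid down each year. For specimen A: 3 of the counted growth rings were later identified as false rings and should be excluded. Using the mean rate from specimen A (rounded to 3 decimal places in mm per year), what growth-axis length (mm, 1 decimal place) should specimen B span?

Specimen A: adjusted count: 697 − 3 + 16 = 710 growth rings.
A: 59.2 mm over 710 years gives 59.2 / 710 ≈ 0.083 mm/yr.
Length of B = 0.083 × 463 = 38.4 mm.

38.4 mm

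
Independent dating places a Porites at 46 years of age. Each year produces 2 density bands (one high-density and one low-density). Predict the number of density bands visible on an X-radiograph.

92 density bands

With 2 density bands per year, 46 years would produce 46 × 2 = 92 density bands.
So 92 density bands should be present.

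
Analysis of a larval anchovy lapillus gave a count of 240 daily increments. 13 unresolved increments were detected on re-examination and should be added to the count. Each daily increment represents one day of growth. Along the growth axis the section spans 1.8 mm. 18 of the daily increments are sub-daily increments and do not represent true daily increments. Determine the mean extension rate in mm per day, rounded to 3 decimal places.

After corrections the count is 240 − 18 + 13 = 235 daily increments.
Mean rate = 1.8 mm / 235 days ≈ 0.008 mm per day.

0.008 mm per day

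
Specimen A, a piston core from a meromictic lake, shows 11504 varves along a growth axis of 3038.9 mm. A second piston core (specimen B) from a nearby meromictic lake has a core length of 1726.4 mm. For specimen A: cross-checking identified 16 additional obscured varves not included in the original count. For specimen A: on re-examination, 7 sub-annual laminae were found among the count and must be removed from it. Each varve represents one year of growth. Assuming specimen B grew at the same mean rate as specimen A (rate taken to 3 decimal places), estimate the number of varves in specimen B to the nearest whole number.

6539 varves

Specimen A: true varve count = 11504 − 7 + 16 = 11513.
A: Extension rate ≈ 3038.9 / 11513 = 0.264 mm per year.
For B, 1726.4 / 0.264 = 6539.39 years ≈ 6539 varves.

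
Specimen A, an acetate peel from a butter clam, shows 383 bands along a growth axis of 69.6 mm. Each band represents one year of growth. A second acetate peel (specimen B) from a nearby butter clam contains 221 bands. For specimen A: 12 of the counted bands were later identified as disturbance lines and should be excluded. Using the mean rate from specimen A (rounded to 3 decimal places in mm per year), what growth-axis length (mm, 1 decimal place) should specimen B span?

Specimen A: after corrections the count is 383 − 12 = 371 bands.
A: 69.6 mm over 371 years gives 69.6 / 371 ≈ 0.188 mm/year.
B's length ≈ 0.188 × 221 = 41.5 mm.

41.5 mm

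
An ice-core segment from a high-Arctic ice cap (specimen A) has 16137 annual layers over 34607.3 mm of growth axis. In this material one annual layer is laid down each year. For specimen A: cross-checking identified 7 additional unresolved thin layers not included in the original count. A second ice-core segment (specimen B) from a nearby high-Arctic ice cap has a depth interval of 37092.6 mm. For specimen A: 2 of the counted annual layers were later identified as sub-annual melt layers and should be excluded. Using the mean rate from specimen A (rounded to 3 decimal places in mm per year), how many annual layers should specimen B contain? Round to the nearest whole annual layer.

Specimen A: after corrections the count is 16137 − 2 + 7 = 16142 annual layers.
A: 34607.3 mm over 16142 years gives 34607.3 / 16142 ≈ 2.144 mm per year.
B spans 37092.6 / 2.144 = 17300.65 years ≈ 17301 annual layers.

17301 annual layers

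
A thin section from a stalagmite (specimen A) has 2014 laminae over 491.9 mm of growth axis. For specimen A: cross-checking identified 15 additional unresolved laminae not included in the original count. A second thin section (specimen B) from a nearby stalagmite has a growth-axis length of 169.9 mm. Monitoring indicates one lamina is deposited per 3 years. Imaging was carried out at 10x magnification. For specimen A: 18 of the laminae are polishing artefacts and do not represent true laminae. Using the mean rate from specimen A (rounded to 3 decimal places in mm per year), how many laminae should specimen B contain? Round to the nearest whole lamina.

691 laminae

Specimen A: true lamina count = 2014 − 18 + 15 = 2011.
Specimen A: 2011 laminae at 3 years each span 2011 × 3 = 6033 years.
A: Mean rate = 491.9 mm / 6033 years ≈ 0.082 mm per year.
Specimen B: 169.9 mm / 0.082 mm per year = 2071.95 years; at 3 years per lamina that is 2071.95 / 3 ≈ 691 laminae.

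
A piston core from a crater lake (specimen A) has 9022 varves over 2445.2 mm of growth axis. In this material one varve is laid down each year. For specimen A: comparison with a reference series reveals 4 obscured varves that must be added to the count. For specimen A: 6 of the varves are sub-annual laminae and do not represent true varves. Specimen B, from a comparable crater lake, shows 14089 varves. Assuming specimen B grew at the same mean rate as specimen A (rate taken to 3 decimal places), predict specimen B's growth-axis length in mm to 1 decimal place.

3818.1 mm

Specimen A: true varve count = 9022 − 6 + 4 = 9020.
A: 2445.2 mm over 9020 years gives 2445.2 / 9020 ≈ 0.271 mm per year.
B's length ≈ 0.271 × 14089 = 3818.1 mm.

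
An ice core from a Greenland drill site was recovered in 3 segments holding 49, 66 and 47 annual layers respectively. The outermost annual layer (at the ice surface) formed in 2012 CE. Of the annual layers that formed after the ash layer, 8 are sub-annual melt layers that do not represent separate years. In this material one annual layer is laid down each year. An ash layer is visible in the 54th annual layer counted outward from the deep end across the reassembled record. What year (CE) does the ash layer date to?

Total annual layers = 49 + 66 + 47 = 162.
Between annual layer 54 and the ice surface there are 162 − 54 = 108 annual layers.
Excluding 8 false annual layers: 108 − 8 = 100.
The annual layer at the ice surface is 2012 CE, so the ash layer dates to 2012 − 100 = 1912 CE.

1912 CE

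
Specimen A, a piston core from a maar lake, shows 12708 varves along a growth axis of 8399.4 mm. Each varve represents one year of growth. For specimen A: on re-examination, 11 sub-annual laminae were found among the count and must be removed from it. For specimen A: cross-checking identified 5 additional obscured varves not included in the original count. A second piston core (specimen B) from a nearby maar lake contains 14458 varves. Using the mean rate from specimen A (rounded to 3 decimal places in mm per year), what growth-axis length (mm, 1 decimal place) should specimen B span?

Specimen A: correcting the raw count gives 12708 − 11 + 5 = 12702 true varves.
A: 8399.4 mm over 12702 years gives 8399.4 / 12702 ≈ 0.661 mm per year.
For B, 0.661 mm/year × 14458 years = 9556.7 mm.

9556.7 mm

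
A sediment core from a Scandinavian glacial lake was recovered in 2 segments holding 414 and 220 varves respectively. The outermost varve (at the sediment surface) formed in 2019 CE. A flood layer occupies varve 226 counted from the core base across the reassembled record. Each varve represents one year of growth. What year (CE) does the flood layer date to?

Total varves = 414 + 220 = 634.
The flood layer sits at varve 226 from the core base, so 634 − 226 = 408 varves formed after it.
2019 − 408 = 1611 CE.

1611 CE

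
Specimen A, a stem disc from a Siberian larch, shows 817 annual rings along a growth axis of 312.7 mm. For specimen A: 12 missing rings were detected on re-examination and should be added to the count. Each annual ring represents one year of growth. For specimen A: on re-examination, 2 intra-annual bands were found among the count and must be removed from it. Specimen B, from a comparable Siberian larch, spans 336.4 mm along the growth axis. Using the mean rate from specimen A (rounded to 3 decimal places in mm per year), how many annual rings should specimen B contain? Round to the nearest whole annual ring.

890 annual rings

Specimen A: correcting the raw count gives 817 − 2 + 12 = 827 true annual rings.
A: Extension rate ≈ 312.7 / 827 = 0.378 mm/yr.
B spans 336.4 / 0.378 = 889.95 years ≈ 890 annual rings.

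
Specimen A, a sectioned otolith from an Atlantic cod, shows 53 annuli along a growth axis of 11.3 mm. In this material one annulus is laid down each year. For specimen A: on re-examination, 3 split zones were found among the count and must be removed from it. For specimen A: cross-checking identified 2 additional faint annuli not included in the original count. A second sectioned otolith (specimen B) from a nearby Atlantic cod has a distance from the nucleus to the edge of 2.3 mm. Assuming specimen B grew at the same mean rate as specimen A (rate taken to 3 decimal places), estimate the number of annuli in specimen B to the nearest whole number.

Specimen A: correcting the raw count gives 53 − 3 + 2 = 52 true annuli.
A: Mean rate = 11.3 mm / 52 years ≈ 0.217 mm per year.
Specimen B: 2.3 mm / 0.217 mm per year = 10.60 years ≈ 11 annuli.

11 annuli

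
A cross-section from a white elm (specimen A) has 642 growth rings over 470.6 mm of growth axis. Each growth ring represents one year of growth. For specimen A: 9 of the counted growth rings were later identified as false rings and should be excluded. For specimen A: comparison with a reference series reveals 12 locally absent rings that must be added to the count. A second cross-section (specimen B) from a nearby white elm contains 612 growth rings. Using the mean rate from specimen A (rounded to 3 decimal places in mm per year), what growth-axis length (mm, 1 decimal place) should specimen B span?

Specimen A: adjusted count: 642 − 9 + 12 = 645 growth rings.
A: Mean rate = 470.6 mm / 645 years ≈ 0.730 mm per year.
B's length ≈ 0.730 × 612 = 446.8 mm.

446.8 mm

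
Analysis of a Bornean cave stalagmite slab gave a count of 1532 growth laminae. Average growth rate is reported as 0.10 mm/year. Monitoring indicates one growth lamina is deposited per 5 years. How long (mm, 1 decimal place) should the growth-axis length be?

766.0 mm

1532 growth laminae at 5 years each span 1532 × 5 = 7660 years.
Predicted length = 0.10 mm/year × 7660 years = 766.0 mm.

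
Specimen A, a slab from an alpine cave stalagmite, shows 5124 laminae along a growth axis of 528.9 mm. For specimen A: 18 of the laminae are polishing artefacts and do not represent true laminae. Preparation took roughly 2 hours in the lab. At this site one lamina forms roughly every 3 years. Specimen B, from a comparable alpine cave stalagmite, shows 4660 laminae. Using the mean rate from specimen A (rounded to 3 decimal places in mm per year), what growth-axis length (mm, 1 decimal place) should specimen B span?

Specimen A: correcting the raw count gives 5124 − 18 = 5106 true laminae.
Specimen A: at 3 years per lamina, 5106 × 3 = 15318 years.
A: Extension rate ≈ 528.9 / 15318 = 0.035 mm/yr.
Specimen B: multiplying by 3 years per lamina: 4660 × 3 = 13980 years. B's length ≈ 0.035 × 13980 = 489.3 mm.

489.3 mm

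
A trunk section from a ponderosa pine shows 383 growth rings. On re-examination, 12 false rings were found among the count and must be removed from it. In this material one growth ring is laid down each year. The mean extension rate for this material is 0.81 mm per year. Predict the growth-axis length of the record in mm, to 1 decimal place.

Correcting the raw count gives 383 − 12 = 371 true growth rings.
371 years at 0.81 mm/year gives 0.81 × 371 = 300.5 mm.

300.5 mm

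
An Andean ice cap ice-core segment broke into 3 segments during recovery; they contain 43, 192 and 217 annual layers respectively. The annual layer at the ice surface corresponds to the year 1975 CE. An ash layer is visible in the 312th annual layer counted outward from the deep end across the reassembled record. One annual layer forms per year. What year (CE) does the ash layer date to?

1835 CE

Total annual layers = 43 + 192 + 217 = 452.
452 − 312 = 140 annual layers lie beyond the ash layer toward the ice surface.
1975 − 140 = 1835 CE.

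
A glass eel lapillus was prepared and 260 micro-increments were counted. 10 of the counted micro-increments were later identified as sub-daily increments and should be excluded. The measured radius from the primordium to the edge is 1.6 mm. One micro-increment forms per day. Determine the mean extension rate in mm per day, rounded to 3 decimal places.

0.006 mm per day

After corrections the count is 260 − 10 = 250 micro-increments.
Mean rate = 1.6 mm / 250 days ≈ 0.006 mm per day.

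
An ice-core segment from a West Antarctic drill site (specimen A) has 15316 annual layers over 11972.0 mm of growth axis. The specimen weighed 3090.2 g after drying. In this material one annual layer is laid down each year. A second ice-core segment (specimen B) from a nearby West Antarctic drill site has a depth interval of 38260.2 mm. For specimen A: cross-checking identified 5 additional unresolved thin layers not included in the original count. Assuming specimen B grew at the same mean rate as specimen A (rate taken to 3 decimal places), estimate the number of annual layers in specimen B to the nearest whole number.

48989 annual layers

Specimen A: after corrections the count is 15316 + 5 = 15321 annual layers.
A: Mean rate = 11972.0 mm / 15321 years ≈ 0.781 mm/yr.
Specimen B: 38260.2 mm / 0.781 mm per year = 48988.73 years ≈ 48989 annual layers.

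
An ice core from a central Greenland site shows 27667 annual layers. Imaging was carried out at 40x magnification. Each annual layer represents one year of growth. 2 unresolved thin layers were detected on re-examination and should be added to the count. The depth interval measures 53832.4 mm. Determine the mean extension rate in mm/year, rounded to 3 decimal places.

Correcting the raw count gives 27667 + 2 = 27669 true annual layers.
53832.4 mm over 27669 years gives 53832.4 / 27669 ≈ 1.946 mm/year.

1.946 mm/year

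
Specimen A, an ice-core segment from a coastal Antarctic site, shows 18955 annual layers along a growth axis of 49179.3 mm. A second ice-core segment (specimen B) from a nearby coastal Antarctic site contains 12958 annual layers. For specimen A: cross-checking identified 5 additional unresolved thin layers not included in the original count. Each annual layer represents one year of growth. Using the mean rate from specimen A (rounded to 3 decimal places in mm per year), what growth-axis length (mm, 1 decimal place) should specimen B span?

Specimen A: after corrections the count is 18955 + 5 = 18960 annual layers.
A: 49179.3 mm over 18960 years gives 49179.3 / 18960 ≈ 2.594 mm per year.
Length of B = 2.594 × 12958 = 33613.1 mm.

33613.1 mm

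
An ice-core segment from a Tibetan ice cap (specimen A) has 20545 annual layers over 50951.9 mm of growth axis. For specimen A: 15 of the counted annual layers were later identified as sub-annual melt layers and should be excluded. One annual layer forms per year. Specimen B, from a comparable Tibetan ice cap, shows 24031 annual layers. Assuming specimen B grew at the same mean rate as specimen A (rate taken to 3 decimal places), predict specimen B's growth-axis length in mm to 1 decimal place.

Specimen A: after corrections the count is 20545 − 15 = 20530 annual layers.
A: 50951.9 mm over 20530 years gives 50951.9 / 20530 ≈ 2.482 mm/year.
For B, 2.482 mm/year × 24031 years = 59644.9 mm.

59644.9 mm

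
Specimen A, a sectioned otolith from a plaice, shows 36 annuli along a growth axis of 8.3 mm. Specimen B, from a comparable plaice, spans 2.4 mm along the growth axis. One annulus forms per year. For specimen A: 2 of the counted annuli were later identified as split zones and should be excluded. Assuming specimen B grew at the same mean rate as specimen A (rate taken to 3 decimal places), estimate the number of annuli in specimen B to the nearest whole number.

10 annuli

Specimen A: after corrections the count is 36 − 2 = 34 annuli.
A: 8.3 mm over 34 years gives 8.3 / 34 ≈ 0.244 mm/yr.
B spans 2.4 / 0.244 = 9.84 years ≈ 10 annuli.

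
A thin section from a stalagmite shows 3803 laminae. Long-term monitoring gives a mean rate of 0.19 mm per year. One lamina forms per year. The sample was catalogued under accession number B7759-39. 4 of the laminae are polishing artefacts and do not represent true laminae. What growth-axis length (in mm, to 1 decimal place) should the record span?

Correcting the raw count gives 3803 − 4 = 3799 true laminae.
Length ≈ 0.19 × 3799 = 721.8 mm.

721.8 mm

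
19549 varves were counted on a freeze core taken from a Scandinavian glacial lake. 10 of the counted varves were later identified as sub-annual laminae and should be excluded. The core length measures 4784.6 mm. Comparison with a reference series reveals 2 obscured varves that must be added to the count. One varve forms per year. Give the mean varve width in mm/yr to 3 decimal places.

True varve count = 19549 − 10 + 2 = 19541.
Mean rate = 4784.6 mm / 19541 years ≈ 0.245 mm/yr.

0.245 mm/yr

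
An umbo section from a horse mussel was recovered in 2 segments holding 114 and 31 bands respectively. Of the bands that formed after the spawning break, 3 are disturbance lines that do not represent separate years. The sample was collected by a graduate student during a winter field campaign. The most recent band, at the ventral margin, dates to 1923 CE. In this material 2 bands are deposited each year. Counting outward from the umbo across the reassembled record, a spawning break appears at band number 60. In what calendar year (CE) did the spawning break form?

Total bands = 114 + 31 = 145.
145 − 60 = 85 bands lie beyond the spawning break toward the ventral margin.
85 − 3 false = 82 true bands after the spawning break.
Dividing by 2 bands per year: 82 / 2 = 41 years.
The band at the ventral margin is 1923 CE, so the spawning break dates to 1923 − 41 = 1882 CE.

1882 CE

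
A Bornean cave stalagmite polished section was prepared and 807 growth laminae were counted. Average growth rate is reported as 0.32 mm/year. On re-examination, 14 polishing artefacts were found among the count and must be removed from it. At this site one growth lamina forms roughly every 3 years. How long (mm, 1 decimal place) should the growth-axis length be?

761.3 mm

Correcting the raw count gives 807 − 14 = 793 true growth laminae.
At 3 years per growth lamina, 793 × 3 = 2379 years.
2379 years at 0.32 mm/year gives 0.32 × 2379 = 761.3 mm.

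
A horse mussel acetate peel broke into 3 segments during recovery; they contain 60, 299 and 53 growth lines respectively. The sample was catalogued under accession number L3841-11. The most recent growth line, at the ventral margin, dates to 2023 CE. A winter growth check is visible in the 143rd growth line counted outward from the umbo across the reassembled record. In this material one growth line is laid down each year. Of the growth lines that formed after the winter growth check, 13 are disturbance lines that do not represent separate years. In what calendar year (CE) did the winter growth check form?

Total growth lines = 60 + 299 + 53 = 412.
The winter growth check sits at growth line 143 from the umbo, so 412 − 143 = 269 growth lines formed after it.
Removing the 13 false growth lines leaves 269 − 13 = 256 true growth lines beyond the winter growth check.
The growth line at the ventral margin is 2023 CE, so the winter growth check dates to 2023 − 256 = 1767 CE.

1767 CE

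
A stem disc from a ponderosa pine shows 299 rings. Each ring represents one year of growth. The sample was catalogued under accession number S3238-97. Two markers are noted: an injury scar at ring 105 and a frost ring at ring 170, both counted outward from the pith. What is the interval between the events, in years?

65 years

Separation: 170 − 105 = 65 rings.
One ring per year makes the interval 65 years.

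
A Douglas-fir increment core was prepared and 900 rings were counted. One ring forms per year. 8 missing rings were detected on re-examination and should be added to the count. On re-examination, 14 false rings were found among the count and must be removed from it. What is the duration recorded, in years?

894 years

Adjusted count: 900 − 14 + 8 = 894 rings.
At one ring per year, that is 894 years.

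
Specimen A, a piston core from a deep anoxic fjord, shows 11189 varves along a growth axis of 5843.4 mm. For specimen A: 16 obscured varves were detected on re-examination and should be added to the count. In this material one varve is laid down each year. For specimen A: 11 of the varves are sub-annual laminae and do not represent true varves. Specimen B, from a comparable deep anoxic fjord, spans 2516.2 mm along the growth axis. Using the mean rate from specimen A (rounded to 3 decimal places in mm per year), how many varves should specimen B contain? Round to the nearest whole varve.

4820 varves

Specimen A: after corrections the count is 11189 − 11 + 16 = 11194 varves.
A: Extension rate ≈ 5843.4 / 11194 = 0.522 mm/yr.
Specimen B: 2516.2 mm / 0.522 mm per year = 4820.31 years ≈ 4820 varves.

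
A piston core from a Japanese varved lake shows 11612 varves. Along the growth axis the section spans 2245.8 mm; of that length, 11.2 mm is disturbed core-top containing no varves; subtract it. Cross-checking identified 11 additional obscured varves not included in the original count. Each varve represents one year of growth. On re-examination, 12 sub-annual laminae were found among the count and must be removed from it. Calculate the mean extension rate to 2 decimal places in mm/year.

0.19 mm/year

True varve count = 11612 − 12 + 11 = 11611.
Net length = 2245.8 − 11.2 = 2234.6 mm.
2234.6 mm over 11611 years gives 2234.6 / 11611 ≈ 0.19 mm/year.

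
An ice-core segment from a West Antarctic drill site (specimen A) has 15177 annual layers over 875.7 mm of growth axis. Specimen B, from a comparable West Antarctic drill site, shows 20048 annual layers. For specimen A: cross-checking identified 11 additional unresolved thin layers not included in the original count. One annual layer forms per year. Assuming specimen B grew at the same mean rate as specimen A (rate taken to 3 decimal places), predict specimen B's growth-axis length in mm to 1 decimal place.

Specimen A: after corrections the count is 15177 + 11 = 15188 annual layers.
A: Mean rate = 875.7 mm / 15188 years ≈ 0.058 mm/yr.
For B, 0.058 mm/year × 20048 years = 1162.8 mm.

1162.8 mm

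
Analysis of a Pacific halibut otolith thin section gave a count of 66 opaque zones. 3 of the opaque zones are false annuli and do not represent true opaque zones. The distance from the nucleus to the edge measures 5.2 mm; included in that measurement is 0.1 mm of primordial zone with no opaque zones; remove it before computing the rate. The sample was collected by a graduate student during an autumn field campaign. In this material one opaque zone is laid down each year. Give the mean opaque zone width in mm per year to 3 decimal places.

True opaque zone count = 66 − 3 = 63.
Removing the 0.1 mm offcut leaves 5.2 − 0.1 = 5.1 mm.
Extension rate ≈ 5.1 / 63 = 0.081 mm per year.

0.081 mm per year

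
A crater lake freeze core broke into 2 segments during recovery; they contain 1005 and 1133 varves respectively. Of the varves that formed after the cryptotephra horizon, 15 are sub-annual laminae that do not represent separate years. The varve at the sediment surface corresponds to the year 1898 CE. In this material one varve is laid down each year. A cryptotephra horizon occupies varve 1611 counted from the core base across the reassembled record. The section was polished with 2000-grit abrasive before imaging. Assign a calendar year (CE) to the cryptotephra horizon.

Total varves = 1005 + 1133 = 2138.
Between varve 1611 and the sediment surface there are 2138 − 1611 = 527 varves.
Excluding 15 false varves: 527 − 15 = 512.
1898 − 512 = 1386 CE.

1386 CE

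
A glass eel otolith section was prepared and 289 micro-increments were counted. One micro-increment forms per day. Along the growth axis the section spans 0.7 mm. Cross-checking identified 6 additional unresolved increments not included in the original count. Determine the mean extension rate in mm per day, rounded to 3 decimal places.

0.002 mm per day

True micro-increment count = 289 + 6 = 295.
0.7 mm over 295 days gives 0.7 / 295 ≈ 0.002 mm per day.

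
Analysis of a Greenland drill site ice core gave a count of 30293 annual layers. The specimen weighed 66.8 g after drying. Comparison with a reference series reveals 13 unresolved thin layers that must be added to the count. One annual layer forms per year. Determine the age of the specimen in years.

Correcting the raw count gives 30293 + 13 = 30306 true annual layers.
One annual layer per year makes the duration 30306 years.

30306 yr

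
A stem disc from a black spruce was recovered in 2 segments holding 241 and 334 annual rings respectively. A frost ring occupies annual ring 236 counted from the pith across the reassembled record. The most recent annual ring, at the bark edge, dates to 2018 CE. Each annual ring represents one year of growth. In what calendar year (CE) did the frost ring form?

Total annual rings = 241 + 334 = 575.
Between annual ring 236 and the bark edge there are 575 − 236 = 339 annual rings.
Counting back 339 years from 2018 CE places the frost ring in 2018 − 339 = 1679 CE.

1679 CE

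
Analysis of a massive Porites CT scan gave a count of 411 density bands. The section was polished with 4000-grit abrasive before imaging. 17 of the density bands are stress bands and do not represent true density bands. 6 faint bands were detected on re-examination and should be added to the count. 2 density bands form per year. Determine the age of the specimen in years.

200 yr

Adjusted count: 411 − 17 + 6 = 400 density bands.
Dividing by 2 density bands per year: 400 / 2 = 200 years.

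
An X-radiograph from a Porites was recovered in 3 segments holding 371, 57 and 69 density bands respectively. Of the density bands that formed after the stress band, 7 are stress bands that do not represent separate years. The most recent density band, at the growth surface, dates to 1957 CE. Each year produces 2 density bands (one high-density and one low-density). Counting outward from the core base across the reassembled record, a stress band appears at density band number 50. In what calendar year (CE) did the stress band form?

Total density bands = 371 + 57 + 69 = 497.
497 − 50 = 447 density bands lie beyond the stress band toward the growth surface.
Removing the 7 false density bands leaves 447 − 7 = 440 true density bands beyond the stress band.
With 2 density bands per year, 440 / 2 = 220 years.
The density band at the growth surface is 1957 CE, so the stress band dates to 1957 − 220 = 1737 CE.

1737 CE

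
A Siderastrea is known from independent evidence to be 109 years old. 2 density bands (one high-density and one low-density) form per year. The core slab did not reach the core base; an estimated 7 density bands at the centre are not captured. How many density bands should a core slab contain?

211 density bands

Expected density bands: 109 × 2 = 218.
Subtracting the 7 density bands not captured gives 218 − 7 = 211 density bands in the record.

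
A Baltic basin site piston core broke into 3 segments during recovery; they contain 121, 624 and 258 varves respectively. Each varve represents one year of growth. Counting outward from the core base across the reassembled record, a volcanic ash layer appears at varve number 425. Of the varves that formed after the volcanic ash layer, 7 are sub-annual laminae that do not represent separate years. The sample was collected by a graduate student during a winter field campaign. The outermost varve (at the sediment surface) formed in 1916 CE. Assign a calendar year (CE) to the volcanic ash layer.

Total varves = 121 + 624 + 258 = 1003.
1003 − 425 = 578 varves lie beyond the volcanic ash layer toward the sediment surface.
578 − 7 false = 571 true varves after the volcanic ash layer.
1916 − 571 = 1345 CE.

1345 CE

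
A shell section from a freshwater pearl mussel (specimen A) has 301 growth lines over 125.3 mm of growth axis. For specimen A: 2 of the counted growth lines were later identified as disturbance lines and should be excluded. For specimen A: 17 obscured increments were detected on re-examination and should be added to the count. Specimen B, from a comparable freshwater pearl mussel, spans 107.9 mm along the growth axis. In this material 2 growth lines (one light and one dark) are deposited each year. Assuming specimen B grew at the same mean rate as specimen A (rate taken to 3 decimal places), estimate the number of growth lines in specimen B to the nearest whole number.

Specimen A: true growth line count = 301 − 2 + 17 = 316.
Specimen A: with 2 growth lines per year, 316 / 2 = 158 years.
A: Mean rate = 125.3 mm / 158 years ≈ 0.793 mm/yr.
Specimen B: 107.9 mm / 0.793 mm per year = 136.07 years; at 2 growth lines per year that is 136.07 × 2 ≈ 272 growth lines.

272 growth lines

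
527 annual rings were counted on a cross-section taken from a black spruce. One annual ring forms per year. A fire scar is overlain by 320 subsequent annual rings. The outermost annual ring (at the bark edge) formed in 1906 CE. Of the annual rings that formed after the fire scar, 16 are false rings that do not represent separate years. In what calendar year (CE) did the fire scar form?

320 annual rings formed after the fire scar.
Removing the 16 false annual rings leaves 320 − 16 = 304 true annual rings beyond the fire scar.
Counting back 304 years from 1906 CE places the fire scar in 1906 − 304 = 1602 CE.

1602 CE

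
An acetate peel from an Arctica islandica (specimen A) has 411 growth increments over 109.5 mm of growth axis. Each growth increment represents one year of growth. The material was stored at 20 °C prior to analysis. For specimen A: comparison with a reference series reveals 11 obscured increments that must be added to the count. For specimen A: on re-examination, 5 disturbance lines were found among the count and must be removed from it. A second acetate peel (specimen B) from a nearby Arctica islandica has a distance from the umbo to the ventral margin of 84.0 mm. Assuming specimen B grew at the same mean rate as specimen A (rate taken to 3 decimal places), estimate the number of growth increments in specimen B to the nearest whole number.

Specimen A: correcting the raw count gives 411 − 5 + 11 = 417 true growth increments.
A: Extension rate ≈ 109.5 / 417 = 0.263 mm/year.
Specimen B: 84.0 mm / 0.263 mm per year = 319.39 years ≈ 319 growth increments.

319 growth increments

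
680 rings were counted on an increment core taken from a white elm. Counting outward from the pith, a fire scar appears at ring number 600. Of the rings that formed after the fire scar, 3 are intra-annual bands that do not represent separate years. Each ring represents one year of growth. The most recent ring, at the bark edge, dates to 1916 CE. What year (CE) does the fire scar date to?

1839 CE

680 − 600 = 80 rings lie beyond the fire scar toward the bark edge.
Removing the 3 false rings leaves 80 − 3 = 77 true rings beyond the fire scar.
The ring at the bark edge is 1916 CE, so the fire scar dates to 1916 − 77 = 1839 CE.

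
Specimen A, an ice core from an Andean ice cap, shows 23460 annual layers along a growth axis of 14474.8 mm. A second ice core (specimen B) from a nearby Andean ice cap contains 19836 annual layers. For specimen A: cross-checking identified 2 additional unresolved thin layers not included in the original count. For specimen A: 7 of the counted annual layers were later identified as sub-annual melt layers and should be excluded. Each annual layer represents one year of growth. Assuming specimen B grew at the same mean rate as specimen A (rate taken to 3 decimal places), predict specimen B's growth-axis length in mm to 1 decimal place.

Specimen A: true annual layer count = 23460 − 7 + 2 = 23455.
A: 14474.8 mm over 23455 years gives 14474.8 / 23455 ≈ 0.617 mm/yr.
B's length ≈ 0.617 × 19836 = 12238.8 mm.

12238.8 mm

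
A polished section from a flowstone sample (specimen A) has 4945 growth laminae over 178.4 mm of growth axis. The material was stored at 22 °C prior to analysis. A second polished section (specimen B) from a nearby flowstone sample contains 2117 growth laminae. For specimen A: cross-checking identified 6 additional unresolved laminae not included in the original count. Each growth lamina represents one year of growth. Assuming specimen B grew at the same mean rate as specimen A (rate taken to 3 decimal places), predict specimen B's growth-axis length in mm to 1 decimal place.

76.2 mm

Specimen A: true growth lamina count = 4945 + 6 = 4951.
A: Mean rate = 178.4 mm / 4951 years ≈ 0.036 mm/year.
For B, 0.036 mm/year × 2117 years = 76.2 mm.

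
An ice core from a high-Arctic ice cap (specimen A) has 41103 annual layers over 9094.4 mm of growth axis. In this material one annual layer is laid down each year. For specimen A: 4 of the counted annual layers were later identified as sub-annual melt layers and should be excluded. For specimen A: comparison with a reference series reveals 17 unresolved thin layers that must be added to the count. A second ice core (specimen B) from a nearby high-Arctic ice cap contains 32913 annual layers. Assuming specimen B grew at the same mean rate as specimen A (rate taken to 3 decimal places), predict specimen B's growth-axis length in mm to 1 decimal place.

7273.8 mm

Specimen A: adjusted count: 41103 − 4 + 17 = 41116 annual layers.
A: 9094.4 mm over 41116 years gives 9094.4 / 41116 ≈ 0.221 mm/yr.
Length of B = 0.221 × 32913 = 7273.8 mm.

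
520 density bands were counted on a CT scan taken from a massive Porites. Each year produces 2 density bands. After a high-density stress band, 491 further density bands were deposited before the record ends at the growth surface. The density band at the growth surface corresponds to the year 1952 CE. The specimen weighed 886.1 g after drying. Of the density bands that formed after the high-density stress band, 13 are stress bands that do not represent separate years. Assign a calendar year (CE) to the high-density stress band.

491 density bands formed after the high-density stress band.
Excluding 13 false density bands: 491 − 13 = 478.
478 density bands at 2 per year is 478 / 2 = 239 years.
Counting back 239 years from 1952 CE places the high-density stress band in 1952 − 239 = 1713 CE.

1713 CE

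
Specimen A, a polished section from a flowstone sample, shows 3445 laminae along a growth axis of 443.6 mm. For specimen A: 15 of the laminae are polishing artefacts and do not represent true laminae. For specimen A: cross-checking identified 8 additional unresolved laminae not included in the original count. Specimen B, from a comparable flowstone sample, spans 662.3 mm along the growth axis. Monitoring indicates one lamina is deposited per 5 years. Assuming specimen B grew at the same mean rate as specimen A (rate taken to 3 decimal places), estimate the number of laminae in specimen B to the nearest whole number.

Specimen A: adjusted count: 3445 − 15 + 8 = 3438 laminae.
Specimen A: 3438 laminae at 5 years each span 3438 × 5 = 17190 years.
A: 443.6 mm over 17190 years gives 443.6 / 17190 ≈ 0.026 mm per year.
B spans 662.3 / 0.026 = 25473.08 years; at 5 years per lamina that is 25473.08 / 5 ≈ 5095 laminae.

5095 laminae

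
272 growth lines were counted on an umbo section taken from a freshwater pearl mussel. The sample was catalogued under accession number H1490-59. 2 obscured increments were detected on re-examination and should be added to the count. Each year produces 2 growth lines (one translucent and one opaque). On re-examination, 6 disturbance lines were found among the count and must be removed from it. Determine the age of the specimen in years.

After corrections the count is 272 − 6 + 2 = 268 growth lines.
Dividing by 2 growth lines per year: 268 / 2 = 134 years.

134 years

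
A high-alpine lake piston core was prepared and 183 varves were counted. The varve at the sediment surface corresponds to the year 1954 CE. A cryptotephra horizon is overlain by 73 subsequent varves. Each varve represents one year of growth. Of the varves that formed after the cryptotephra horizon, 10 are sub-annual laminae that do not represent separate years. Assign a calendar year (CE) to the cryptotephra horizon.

73 varves formed after the cryptotephra horizon.
Removing the 10 false varves leaves 73 − 10 = 63 true varves beyond the cryptotephra horizon.
1954 − 63 = 1891 CE.

1891 CE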